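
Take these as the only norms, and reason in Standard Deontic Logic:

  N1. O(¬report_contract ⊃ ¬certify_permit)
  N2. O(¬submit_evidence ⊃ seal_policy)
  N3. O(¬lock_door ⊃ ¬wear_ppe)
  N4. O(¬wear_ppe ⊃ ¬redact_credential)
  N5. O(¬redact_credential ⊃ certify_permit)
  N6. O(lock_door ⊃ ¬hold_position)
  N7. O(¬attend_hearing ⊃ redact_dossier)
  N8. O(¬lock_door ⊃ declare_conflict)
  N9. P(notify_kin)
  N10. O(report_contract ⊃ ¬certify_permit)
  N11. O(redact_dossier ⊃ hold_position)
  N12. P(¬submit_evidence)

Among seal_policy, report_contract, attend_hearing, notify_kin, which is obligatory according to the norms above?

Premises 1 and 10 are O(¬report_contract ⊃ ¬certify_permit) and O(report_contract ⊃ ¬certify_permit); every ideal world satisfies ¬report_contract or report_contract, so in either case ¬certify_permit holds — hence O(¬certify_permit).
Premise 5, O(¬redact_credential ⊃ certify_permit), contraposes to O(¬certify_permit ⊃ redact_credential); with O(¬certify_permit) we get O(redact_credential).
The contrapositive of premise 4 (O(¬wear_ppe ⊃ ¬redact_credential)) is O(redact_credential ⊃ wear_ppe), and O(redact_credential) is already established, so O(wear_ppe).
Premise 3 is O(¬lock_door ⊃ ¬wear_ppe); contrapositively O(wear_ppe ⊃ lock_door). Since O(wear_ppe) holds, K gives O(lock_door).
With premise 6, O(lock_door ⊃ ¬hold_position), the K-axiom yields O(¬hold_position).
Premise 11 is O(redact_dossier ⊃ hold_position); contrapositively O(¬hold_position ⊃ ¬redact_dossier). Since O(¬hold_position) holds, K gives O(¬redact_dossier).
Premise 7 is O(¬attend_hearing ⊃ redact_dossier); contrapositively O(¬redact_dossier ⊃ attend_hearing). Since O(¬redact_dossier) holds, K gives O(attend_hearing).
So O(attend_hearing) holds — attend_hearing is obligatory. None of the other listed options is made obligatory by any chain of premises.

attend_hearing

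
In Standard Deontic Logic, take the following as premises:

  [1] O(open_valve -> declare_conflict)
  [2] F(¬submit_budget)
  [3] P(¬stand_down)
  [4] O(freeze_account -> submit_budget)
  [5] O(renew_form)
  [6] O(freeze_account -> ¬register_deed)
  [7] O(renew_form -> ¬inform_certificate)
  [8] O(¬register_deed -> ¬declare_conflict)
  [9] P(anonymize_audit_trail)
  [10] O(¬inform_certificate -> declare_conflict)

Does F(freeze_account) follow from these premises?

Yes

Premise 5 states O(renew_form) outright.
Applying K to premise 7 (O(renew_form -> ¬inform_certificate)) and O(renew_form) yields O(¬inform_certificate).
Applying K to premise 10 (O(¬inform_certificate -> declare_conflict)) and O(¬inform_certificate) yields O(declare_conflict).
Premise 8 is O(¬register_deed -> ¬declare_conflict); contrapositively O(declare_conflict -> register_deed). Since O(declare_conflict) holds, K gives O(register_deed).
Premise 6 is O(freeze_account -> ¬register_deed); contrapositively O(register_deed -> ¬freeze_account). Since O(register_deed) holds, K gives O(¬freeze_account).
Premises 1, 2, 3, 4, 9 do not contribute to this derivation.
So O(¬freeze_account) holds, i.e. F(freeze_account). The claim follows.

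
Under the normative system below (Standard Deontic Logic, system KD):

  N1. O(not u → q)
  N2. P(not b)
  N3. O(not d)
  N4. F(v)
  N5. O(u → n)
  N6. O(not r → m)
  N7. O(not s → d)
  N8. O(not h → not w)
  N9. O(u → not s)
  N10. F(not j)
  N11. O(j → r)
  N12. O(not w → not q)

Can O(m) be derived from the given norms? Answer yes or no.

Premise 6 is O(not r → m), but O(not r) is not derivable from the premises, so it does not yield O(m).
No other premise forces O(m). An ideal world satisfying every premise can still have m false, so O(m) is not derivable.

No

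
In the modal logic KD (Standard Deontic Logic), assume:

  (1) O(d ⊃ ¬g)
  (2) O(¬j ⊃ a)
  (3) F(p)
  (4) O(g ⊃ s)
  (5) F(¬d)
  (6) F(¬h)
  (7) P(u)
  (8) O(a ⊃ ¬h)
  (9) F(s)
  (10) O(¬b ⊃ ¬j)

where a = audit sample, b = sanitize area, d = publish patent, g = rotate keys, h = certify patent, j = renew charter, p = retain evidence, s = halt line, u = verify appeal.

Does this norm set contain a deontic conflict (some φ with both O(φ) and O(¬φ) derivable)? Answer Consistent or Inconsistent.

Consistent

Premise 4 is O(g ⊃ s), but O(g) is not derivable from the premises, so it does not yield O(s).
So O(s) is not derivable, and the apparent clash with O(¬s) does not arise.
A world satisfying every obligation exists (e.g. a=false, b=true, d=true, g=false, h=true, j=true, p=false, s=false, u=false); no atom is both obligatory and forbidden, so the set is consistent.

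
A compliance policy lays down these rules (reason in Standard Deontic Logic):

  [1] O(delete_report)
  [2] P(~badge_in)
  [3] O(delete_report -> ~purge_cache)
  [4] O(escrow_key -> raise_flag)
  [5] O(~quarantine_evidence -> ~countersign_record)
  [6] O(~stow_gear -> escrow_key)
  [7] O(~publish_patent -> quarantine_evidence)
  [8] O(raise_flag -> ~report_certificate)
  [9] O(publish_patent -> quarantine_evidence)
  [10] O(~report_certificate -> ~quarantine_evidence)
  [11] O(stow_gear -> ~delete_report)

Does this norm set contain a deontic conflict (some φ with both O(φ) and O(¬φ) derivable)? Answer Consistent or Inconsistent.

Inconsistent

By case analysis on ~publish_patent: premise 7 gives O(~publish_patent -> quarantine_evidence) and premise 9 gives O(publish_patent -> quarantine_evidence), so O(quarantine_evidence) either way.
Premise 10 is O(~report_certificate -> ~quarantine_evidence); contrapositively O(quarantine_evidence -> report_certificate). Since O(quarantine_evidence) holds, K gives O(report_certificate).
Premise 8, O(raise_flag -> ~report_certificate), contraposes to O(report_certificate -> ~raise_flag); with O(report_certificate) we get O(~raise_flag).
Premise 4 is O(escrow_key -> raise_flag); contrapositively O(~raise_flag -> ~escrow_key). Since O(~raise_flag) holds, K gives O(~escrow_key).
Premise 6, O(~stow_gear -> escrow_key), contraposes to O(~escrow_key -> stow_gear); with O(~escrow_key) we get O(stow_gear).
With premise 11, O(stow_gear -> ~delete_report), the K-axiom yields O(~delete_report).
But premise 1 directly asserts O(delete_report).
We now have both O(~delete_report) and O(delete_report) — delete_report is simultaneously obligatory and forbidden, violating the D-axiom.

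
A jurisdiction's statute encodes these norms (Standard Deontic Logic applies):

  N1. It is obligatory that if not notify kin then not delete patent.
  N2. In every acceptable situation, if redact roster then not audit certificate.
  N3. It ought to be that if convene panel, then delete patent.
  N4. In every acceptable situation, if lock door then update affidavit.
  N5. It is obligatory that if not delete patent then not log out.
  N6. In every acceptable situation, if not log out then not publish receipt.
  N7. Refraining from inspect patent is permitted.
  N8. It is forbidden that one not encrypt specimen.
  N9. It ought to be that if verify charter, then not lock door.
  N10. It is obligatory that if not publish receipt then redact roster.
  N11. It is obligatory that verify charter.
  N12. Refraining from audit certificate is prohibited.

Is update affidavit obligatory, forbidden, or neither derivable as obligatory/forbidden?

Neither

Premise 4 is O(lock_door → update_affidavit), but O(lock_door) is not derivable from the premises, so it does not yield O(update_affidavit).
No premise or chain of K-axiom applications forces O(update_affidavit), and none forces O(¬update_affidavit). So update_affidavit is neither obligatory nor forbidden under these norms.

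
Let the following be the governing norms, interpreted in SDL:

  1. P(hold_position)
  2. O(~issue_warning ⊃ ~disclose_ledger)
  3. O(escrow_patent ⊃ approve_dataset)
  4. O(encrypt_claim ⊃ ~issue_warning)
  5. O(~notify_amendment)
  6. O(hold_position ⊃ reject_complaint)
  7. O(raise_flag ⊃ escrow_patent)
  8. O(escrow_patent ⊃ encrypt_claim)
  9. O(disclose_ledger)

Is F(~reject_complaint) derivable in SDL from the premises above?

No

Premise 6 is O(hold_position ⊃ reject_complaint), but O(hold_position) is not derivable from the premises (the permission P(hold_position) asserts only ~O(~hold_position), not O(hold_position)), so it does not yield O(reject_complaint).
No other premise forces O(reject_complaint). An ideal world satisfying every premise can still have ~reject_complaint true, so F(~reject_complaint) is not derivable.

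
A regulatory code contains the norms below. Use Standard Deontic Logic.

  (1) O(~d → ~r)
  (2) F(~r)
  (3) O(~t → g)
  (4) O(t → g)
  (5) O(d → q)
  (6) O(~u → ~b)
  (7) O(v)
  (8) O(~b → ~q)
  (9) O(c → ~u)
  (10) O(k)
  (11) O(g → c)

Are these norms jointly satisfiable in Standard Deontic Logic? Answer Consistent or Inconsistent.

Inconsistent

By case analysis on ~t: premise 3 gives O(~t → g) and premise 4 gives O(t → g), so O(g) either way.
From O(g) and premise 11, O(g → c), we obtain O(c).
With premise 9, O(c → ~u), the K-axiom yields O(~u).
Applying K to premise 6 (O(~u → ~b)) and O(~u) yields O(~b).
With premise 8, O(~b → ~q), the K-axiom yields O(~q).
Premise 5, O(d → q), contraposes to O(~q → ~d); with O(~q) we get O(~d).
Premise 1 is O(~d → ~r); since O(~d), deontic closure gives O(~r).
But premise 2, F(~r), means O(r).
We now have both O(~r) and O(r) — r is simultaneously obligatory and forbidden, violating the D-axiom.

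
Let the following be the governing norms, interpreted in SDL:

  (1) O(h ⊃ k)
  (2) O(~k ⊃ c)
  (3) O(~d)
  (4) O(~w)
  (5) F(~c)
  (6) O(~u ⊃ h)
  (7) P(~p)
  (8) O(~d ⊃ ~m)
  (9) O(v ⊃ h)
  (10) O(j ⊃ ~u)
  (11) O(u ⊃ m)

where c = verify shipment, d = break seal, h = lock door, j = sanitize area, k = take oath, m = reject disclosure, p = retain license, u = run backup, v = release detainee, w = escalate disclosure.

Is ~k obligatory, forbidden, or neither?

From premise 3 we have O(~d).
With premise 8, O(~d ⊃ ~m), the K-axiom yields O(~m).
The contrapositive of premise 11 (O(u ⊃ m)) is O(~m ⊃ ~u), and O(~m) is already established, so O(~u).
Premise 6 is O(~u ⊃ h); since O(~u), deontic closure gives O(h).
Applying K to premise 1 (O(h ⊃ k)) and O(h) yields O(k).
Premises 2, 4, 5, 7, 9, 10 do not contribute to this derivation.
Thus O(k), which is F(~k): ~k is forbidden.

Forbidden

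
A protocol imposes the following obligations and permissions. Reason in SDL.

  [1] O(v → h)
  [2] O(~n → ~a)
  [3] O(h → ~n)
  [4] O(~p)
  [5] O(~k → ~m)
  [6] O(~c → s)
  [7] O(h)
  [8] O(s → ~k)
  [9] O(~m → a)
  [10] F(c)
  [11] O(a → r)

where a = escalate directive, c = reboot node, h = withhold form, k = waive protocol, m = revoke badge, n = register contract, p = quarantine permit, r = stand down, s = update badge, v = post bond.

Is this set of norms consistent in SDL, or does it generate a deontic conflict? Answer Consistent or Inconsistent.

Inconsistent

Premise 7 gives O(h).
Premise 3 is O(h → ~n); since O(h), deontic closure gives O(~n).
Applying K to premise 2 (O(~n → ~a)) and O(~n) yields O(~a).
Premise 9, O(~m → a), contraposes to O(~a → m); with O(~a) we get O(m).
The contrapositive of premise 5 (O(~k → ~m)) is O(m → k), and O(m) is already established, so O(k).
The contrapositive of premise 8 (O(s → ~k)) is O(k → ~s), and O(k) is already established, so O(~s).
Premise 6 is O(~c → s); contrapositively O(~s → c). Since O(~s) holds, K gives O(c).
But premise 10, F(c), means O(~c).
We now have both O(c) and O(~c) — c is simultaneously obligatory and forbidden, violating the D-axiom.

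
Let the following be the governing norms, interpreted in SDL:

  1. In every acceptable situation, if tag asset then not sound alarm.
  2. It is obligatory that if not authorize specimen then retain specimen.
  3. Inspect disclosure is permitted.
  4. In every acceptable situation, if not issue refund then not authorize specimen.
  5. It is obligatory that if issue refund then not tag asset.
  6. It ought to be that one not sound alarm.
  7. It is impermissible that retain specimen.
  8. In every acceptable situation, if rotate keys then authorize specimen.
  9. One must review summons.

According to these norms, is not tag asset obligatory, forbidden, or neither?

Premise 7 is F(retain_specimen), i.e. O(¬retain_specimen).
Premise 2, O(¬authorize_specimen → retain_specimen), contraposes to O(¬retain_specimen → authorize_specimen); with O(¬retain_specimen) we get O(authorize_specimen).
Premise 4 is O(¬issue_refund → ¬authorize_specimen); contrapositively O(authorize_specimen → issue_refund). Since O(authorize_specimen) holds, K gives O(issue_refund).
Premise 5 is O(issue_refund → ¬tag_asset); since O(issue_refund), deontic closure gives O(¬tag_asset).
Premises 1, 3, 6, 8, 9 do not contribute to this derivation.
Hence ¬tag_asset is obligatory.

Obligatory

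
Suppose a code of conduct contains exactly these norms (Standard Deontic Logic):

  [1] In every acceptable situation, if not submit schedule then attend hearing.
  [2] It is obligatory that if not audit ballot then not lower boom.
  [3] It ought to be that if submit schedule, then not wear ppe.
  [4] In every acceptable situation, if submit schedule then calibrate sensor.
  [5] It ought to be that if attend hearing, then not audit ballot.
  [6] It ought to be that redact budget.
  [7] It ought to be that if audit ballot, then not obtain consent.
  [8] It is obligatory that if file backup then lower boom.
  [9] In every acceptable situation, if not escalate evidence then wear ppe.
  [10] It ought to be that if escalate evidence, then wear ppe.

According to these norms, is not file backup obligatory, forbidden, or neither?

By case analysis on escalate_evidence: premise 10 gives O(escalate_evidence → wear_ppe) and premise 9 gives O(¬escalate_evidence → wear_ppe), so O(wear_ppe) either way.
Premise 3 is O(submit_schedule → ¬wear_ppe); contrapositively O(wear_ppe → ¬submit_schedule). Since O(wear_ppe) holds, K gives O(¬submit_schedule).
With premise 1, O(¬submit_schedule → attend_hearing), the K-axiom yields O(attend_hearing).
From O(attend_hearing) and premise 5, O(attend_hearing → ¬audit_ballot), we obtain O(¬audit_ballot).
With premise 2, O(¬audit_ballot → ¬lower_boom), the K-axiom yields O(¬lower_boom).
Premise 8, O(file_backup → lower_boom), contraposes to O(¬lower_boom → ¬file_backup); with O(¬lower_boom) we get O(¬file_backup).
Premises 4, 6, 7 do not contribute to this derivation.
Hence ¬file_backup is obligatory.

Obligatory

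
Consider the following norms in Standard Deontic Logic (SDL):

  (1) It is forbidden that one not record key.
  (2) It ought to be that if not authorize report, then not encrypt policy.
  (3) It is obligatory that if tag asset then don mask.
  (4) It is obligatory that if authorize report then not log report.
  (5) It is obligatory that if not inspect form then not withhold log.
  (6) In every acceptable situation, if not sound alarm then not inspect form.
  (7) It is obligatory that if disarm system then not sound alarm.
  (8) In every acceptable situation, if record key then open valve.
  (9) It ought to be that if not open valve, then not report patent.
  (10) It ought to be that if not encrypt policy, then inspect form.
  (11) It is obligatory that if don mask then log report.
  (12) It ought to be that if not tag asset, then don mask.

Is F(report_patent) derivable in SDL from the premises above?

No

Premise 9 is O(¬open_valve → ¬report_patent), but O(¬open_valve) is not derivable from the premises, so it does not yield O(¬report_patent).
No other premise forces O(¬report_patent). An ideal world satisfying every premise can still have report_patent true, so F(report_patent) is not derivable.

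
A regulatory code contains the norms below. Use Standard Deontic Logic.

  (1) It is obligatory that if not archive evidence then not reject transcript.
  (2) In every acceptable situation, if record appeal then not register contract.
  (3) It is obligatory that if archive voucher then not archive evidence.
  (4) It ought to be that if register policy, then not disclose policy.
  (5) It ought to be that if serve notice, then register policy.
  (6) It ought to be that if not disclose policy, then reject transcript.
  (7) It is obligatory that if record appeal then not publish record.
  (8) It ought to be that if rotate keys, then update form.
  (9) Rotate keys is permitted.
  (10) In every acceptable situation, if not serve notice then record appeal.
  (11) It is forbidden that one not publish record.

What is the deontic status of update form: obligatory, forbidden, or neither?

Neither

Premise 8 is O(rotate_keys → update_form), but O(rotate_keys) is not derivable from the premises (the permission P(rotate_keys) asserts only ¬O(¬rotate_keys), not O(rotate_keys)), so it does not yield O(update_form).
No premise or chain of K-axiom applications forces O(update_form), and none forces O(¬update_form). So update_form is neither obligatory nor forbidden under these norms.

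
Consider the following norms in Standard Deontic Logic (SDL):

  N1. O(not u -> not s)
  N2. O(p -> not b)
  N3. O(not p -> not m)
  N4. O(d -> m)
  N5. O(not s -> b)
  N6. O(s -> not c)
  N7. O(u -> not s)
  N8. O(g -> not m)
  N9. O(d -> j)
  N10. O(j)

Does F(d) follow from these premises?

Yes

Premises 7 and 1 are O(u -> not s) and O(not u -> not s); every ideal world satisfies u or not u, so in either case not s holds — hence O(not s).
From O(not s) and premise 5, O(not s -> b), we obtain O(b).
The contrapositive of premise 2 (O(p -> not b)) is O(b -> not p), and O(b) is already established, so O(not p).
Premise 3 is O(not p -> not m); since O(not p), deontic closure gives O(not m).
Premise 4 is O(d -> m); contrapositively O(not m -> not d). Since O(not m) holds, K gives O(not d).
Premises 6, 8, 9, 10 do not contribute to this derivation.
So O(not d) holds, i.e. F(d). The claim follows.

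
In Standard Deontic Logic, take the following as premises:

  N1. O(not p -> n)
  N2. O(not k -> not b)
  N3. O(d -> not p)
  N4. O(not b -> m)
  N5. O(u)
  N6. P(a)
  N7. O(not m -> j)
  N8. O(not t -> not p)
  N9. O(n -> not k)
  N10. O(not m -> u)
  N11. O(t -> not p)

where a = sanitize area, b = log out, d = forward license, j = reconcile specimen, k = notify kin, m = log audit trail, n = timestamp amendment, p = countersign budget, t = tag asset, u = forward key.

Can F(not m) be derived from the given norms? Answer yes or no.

Premises 11 and 8 cover both cases: O(t -> not p) and O(not t -> not p). Since t ∨ not t is a tautology, O(not p) follows.
With premise 1, O(not p -> n), the K-axiom yields O(n).
With premise 9, O(n -> not k), the K-axiom yields O(not k).
With premise 2, O(not k -> not b), the K-axiom yields O(not b).
From O(not b) and premise 4, O(not b -> m), we obtain O(m).
Premises 3, 5, 6, 7, 10 do not contribute to this derivation.
So O(m) holds, i.e. F(not m). The claim follows.

Yes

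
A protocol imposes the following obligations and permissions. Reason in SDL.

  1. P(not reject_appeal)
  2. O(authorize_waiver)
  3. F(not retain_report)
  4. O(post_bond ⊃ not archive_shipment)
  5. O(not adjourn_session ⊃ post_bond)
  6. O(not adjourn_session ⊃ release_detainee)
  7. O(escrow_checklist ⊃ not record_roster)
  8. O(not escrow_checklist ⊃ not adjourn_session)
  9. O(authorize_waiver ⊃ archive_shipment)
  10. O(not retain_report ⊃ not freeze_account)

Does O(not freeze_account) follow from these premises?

Premise 10 is O(not retain_report ⊃ not freeze_account), but O(not retain_report) is not derivable from the premises, so it does not yield O(not freeze_account).
No other premise forces O(not freeze_account). An ideal world satisfying every premise can still have not freeze_account false, so O(not freeze_account) is not derivable.

No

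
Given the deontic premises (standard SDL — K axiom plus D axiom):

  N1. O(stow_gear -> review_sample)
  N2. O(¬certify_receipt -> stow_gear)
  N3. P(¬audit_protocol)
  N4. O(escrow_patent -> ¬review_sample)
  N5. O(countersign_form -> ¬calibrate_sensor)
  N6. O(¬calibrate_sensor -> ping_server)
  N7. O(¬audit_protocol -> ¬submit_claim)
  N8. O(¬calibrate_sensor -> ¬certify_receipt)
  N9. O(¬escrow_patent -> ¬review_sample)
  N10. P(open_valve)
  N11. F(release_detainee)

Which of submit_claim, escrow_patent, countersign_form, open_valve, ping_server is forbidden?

countersign_form

Premises 9 and 4 are O(¬escrow_patent -> ¬review_sample) and O(escrow_patent -> ¬review_sample); every ideal world satisfies ¬escrow_patent or escrow_patent, so in either case ¬review_sample holds — hence O(¬review_sample).
The contrapositive of premise 1 (O(stow_gear -> review_sample)) is O(¬review_sample -> ¬stow_gear), and O(¬review_sample) is already established, so O(¬stow_gear).
The contrapositive of premise 2 (O(¬certify_receipt -> stow_gear)) is O(¬stow_gear -> certify_receipt), and O(¬stow_gear) is already established, so O(certify_receipt).
The contrapositive of premise 8 (O(¬calibrate_sensor -> ¬certify_receipt)) is O(certify_receipt -> calibrate_sensor), and O(certify_receipt) is already established, so O(calibrate_sensor).
Premise 5 is O(countersign_form -> ¬calibrate_sensor); contrapositively O(calibrate_sensor -> ¬countersign_form). Since O(calibrate_sensor) holds, K gives O(¬countersign_form).
So O(¬countersign_form) holds, i.e. countersign_form is forbidden. None of the other listed options is forbidden under the premises.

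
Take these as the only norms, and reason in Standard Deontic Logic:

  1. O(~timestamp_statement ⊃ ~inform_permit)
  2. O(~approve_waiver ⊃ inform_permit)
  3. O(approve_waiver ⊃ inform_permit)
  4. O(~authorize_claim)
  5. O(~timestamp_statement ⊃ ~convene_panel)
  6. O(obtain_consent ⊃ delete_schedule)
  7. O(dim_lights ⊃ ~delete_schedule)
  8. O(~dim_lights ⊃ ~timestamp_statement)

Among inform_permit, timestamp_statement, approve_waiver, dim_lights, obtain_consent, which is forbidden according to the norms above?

obtain_consent

By case analysis on ~approve_waiver: premise 2 gives O(~approve_waiver ⊃ inform_permit) and premise 3 gives O(approve_waiver ⊃ inform_permit), so O(inform_permit) either way.
The contrapositive of premise 1 (O(~timestamp_statement ⊃ ~inform_permit)) is O(inform_permit ⊃ timestamp_statement), and O(inform_permit) is already established, so O(timestamp_statement).
The contrapositive of premise 8 (O(~dim_lights ⊃ ~timestamp_statement)) is O(timestamp_statement ⊃ dim_lights), and O(timestamp_statement) is already established, so O(dim_lights).
With premise 7, O(dim_lights ⊃ ~delete_schedule), the K-axiom yields O(~delete_schedule).
Premise 6, O(obtain_consent ⊃ delete_schedule), contraposes to O(~delete_schedule ⊃ ~obtain_consent); with O(~delete_schedule) we get O(~obtain_consent).
So O(~obtain_consent) holds, i.e. obtain_consent is forbidden. None of the other listed options is forbidden under the premises.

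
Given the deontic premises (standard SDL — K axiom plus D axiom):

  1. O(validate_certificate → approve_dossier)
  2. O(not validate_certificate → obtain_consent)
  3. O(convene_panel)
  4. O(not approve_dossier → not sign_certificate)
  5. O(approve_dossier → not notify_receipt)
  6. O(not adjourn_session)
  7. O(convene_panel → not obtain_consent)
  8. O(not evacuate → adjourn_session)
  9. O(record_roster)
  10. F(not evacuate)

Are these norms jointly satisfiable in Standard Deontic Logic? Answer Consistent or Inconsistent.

Premise 8 is O(not evacuate → adjourn_session), but O(not evacuate) is not derivable from the premises, so it does not yield O(adjourn_session).
So O(adjourn_session) is not derivable, and the apparent clash with O(not adjourn_session) does not arise.
A world satisfying every obligation exists (e.g. adjourn_session=false, approve_dossier=true, convene_panel=true, evacuate=true, notify_receipt=false, obtain_consent=false, record_roster=true, sign_certificate=false, validate_certificate=true); no atom is both obligatory and forbidden, so the set is consistent.

Consistent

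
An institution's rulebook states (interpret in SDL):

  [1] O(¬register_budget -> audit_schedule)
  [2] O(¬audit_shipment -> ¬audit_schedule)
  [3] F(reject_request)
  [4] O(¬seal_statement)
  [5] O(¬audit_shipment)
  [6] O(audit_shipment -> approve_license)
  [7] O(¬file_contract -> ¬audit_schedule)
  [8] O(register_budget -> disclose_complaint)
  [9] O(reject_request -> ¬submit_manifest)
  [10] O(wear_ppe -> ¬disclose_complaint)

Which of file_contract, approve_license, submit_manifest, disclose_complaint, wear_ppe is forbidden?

From premise 5 we have O(¬audit_shipment).
Premise 2 is O(¬audit_shipment -> ¬audit_schedule); since O(¬audit_shipment), deontic closure gives O(¬audit_schedule).
The contrapositive of premise 1 (O(¬register_budget -> audit_schedule)) is O(¬audit_schedule -> register_budget), and O(¬audit_schedule) is already established, so O(register_budget).
Applying K to premise 8 (O(register_budget -> disclose_complaint)) and O(register_budget) yields O(disclose_complaint).
Premise 10, O(wear_ppe -> ¬disclose_complaint), contraposes to O(disclose_complaint -> ¬wear_ppe); with O(disclose_complaint) we get O(¬wear_ppe).
So O(¬wear_ppe) holds, i.e. wear_ppe is forbidden. None of the other listed options is forbidden under the premises.

wear_ppe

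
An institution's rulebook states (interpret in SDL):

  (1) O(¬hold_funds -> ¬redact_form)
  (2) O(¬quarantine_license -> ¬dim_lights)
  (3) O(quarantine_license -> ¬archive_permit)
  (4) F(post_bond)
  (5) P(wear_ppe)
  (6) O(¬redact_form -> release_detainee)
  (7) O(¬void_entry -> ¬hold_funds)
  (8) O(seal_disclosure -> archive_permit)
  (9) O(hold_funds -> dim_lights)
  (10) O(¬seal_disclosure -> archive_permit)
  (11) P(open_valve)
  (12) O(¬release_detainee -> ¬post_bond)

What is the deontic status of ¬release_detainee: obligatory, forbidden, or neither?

Forbidden

By case analysis on ¬seal_disclosure: premise 10 gives O(¬seal_disclosure -> archive_permit) and premise 8 gives O(seal_disclosure -> archive_permit), so O(archive_permit) either way.
The contrapositive of premise 3 (O(quarantine_license -> ¬archive_permit)) is O(archive_permit -> ¬quarantine_license), and O(archive_permit) is already established, so O(¬quarantine_license).
With premise 2, O(¬quarantine_license -> ¬dim_lights), the K-axiom yields O(¬dim_lights).
Premise 9 is O(hold_funds -> dim_lights); contrapositively O(¬dim_lights -> ¬hold_funds). Since O(¬dim_lights) holds, K gives O(¬hold_funds).
Applying K to premise 1 (O(¬hold_funds -> ¬redact_form)) and O(¬hold_funds) yields O(¬redact_form).
Applying K to premise 6 (O(¬redact_form -> release_detainee)) and O(¬redact_form) yields O(release_detainee).
Premises 4, 5, 7, 11, 12 do not contribute to this derivation.
Thus O(release_detainee), which is F(¬release_detainee): ¬release_detainee is forbidden.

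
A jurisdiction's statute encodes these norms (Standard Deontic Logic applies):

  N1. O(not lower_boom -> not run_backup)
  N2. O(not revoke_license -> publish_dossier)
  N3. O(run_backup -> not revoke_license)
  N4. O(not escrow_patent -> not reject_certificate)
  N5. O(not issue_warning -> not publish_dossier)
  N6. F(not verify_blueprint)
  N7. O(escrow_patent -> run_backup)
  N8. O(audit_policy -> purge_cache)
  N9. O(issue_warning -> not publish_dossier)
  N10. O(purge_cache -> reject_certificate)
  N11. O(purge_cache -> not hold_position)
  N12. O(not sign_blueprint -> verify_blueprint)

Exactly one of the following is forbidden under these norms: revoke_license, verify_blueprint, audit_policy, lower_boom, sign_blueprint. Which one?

Premises 5 and 9 are O(not issue_warning -> not publish_dossier) and O(issue_warning -> not publish_dossier); every ideal world satisfies not issue_warning or issue_warning, so in either case not publish_dossier holds — hence O(not publish_dossier).
Premise 2 is O(not revoke_license -> publish_dossier); contrapositively O(not publish_dossier -> revoke_license). Since O(not publish_dossier) holds, K gives O(revoke_license).
Premise 3, O(run_backup -> not revoke_license), contraposes to O(revoke_license -> not run_backup); with O(revoke_license) we get O(not run_backup).
Premise 7 is O(escrow_patent -> run_backup); contrapositively O(not run_backup -> not escrow_patent). Since O(not run_backup) holds, K gives O(not escrow_patent).
With premise 4, O(not escrow_patent -> not reject_certificate), the K-axiom yields O(not reject_certificate).
Premise 10 is O(purge_cache -> reject_certificate); contrapositively O(not reject_certificate -> not purge_cache). Since O(not reject_certificate) holds, K gives O(not purge_cache).
Premise 8, O(audit_policy -> purge_cache), contraposes to O(not purge_cache -> not audit_policy); with O(not purge_cache) we get O(not audit_policy).
So O(not audit_policy) holds, i.e. audit_policy is forbidden. None of the other listed options is forbidden under the premises.

audit_policy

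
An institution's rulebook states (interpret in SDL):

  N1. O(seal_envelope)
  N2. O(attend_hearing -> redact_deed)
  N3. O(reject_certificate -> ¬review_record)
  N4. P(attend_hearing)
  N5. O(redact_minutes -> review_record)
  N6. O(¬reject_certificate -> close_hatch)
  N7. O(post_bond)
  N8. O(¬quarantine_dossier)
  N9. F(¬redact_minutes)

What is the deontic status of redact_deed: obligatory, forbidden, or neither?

Neither

Premise 2 is O(attend_hearing -> redact_deed), but O(attend_hearing) is not derivable from the premises (the permission P(attend_hearing) asserts only ¬O(¬attend_hearing), not O(attend_hearing)), so it does not yield O(redact_deed).
No premise or chain of K-axiom applications forces O(redact_deed), and none forces O(¬redact_deed). So redact_deed is neither obligatory nor forbidden under these norms.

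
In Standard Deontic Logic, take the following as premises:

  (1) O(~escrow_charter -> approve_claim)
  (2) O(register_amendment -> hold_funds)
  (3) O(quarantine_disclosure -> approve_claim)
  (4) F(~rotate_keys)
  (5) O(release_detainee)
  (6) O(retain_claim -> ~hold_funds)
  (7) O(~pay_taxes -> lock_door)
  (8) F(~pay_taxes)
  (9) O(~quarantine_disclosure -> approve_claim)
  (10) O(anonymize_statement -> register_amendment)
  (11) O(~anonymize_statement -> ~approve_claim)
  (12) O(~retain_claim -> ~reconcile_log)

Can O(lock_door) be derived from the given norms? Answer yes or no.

Premise 7 is O(~pay_taxes -> lock_door), but O(~pay_taxes) is not derivable from the premises, so it does not yield O(lock_door).
No other premise forces O(lock_door). An ideal world satisfying every premise can still have lock_door false, so O(lock_door) is not derivable.

No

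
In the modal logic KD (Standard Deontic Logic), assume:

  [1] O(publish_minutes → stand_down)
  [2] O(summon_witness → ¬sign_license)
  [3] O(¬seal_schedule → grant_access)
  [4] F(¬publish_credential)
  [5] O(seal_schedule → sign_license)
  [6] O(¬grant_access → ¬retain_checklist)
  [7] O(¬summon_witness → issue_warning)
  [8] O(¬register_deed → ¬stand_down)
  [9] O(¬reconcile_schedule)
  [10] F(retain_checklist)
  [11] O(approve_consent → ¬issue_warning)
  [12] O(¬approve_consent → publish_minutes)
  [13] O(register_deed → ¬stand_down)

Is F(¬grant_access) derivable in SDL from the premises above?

Yes

Premises 13 and 8 cover both cases: O(register_deed → ¬stand_down) and O(¬register_deed → ¬stand_down). Since register_deed ∨ ¬register_deed is a tautology, O(¬stand_down) follows.
Premise 1, O(publish_minutes → stand_down), contraposes to O(¬stand_down → ¬publish_minutes); with O(¬stand_down) we get O(¬publish_minutes).
Premise 12, O(¬approve_consent → publish_minutes), contraposes to O(¬publish_minutes → approve_consent); with O(¬publish_minutes) we get O(approve_consent).
Premise 11 is O(approve_consent → ¬issue_warning); since O(approve_consent), deontic closure gives O(¬issue_warning).
The contrapositive of premise 7 (O(¬summon_witness → issue_warning)) is O(¬issue_warning → summon_witness), and O(¬issue_warning) is already established, so O(summon_witness).
From O(summon_witness) and premise 2, O(summon_witness → ¬sign_license), we obtain O(¬sign_license).
Premise 5, O(seal_schedule → sign_license), contraposes to O(¬sign_license → ¬seal_schedule); with O(¬sign_license) we get O(¬seal_schedule).
Applying K to premise 3 (O(¬seal_schedule → grant_access)) and O(¬seal_schedule) yields O(grant_access).
Premises 4, 6, 9, 10 do not contribute to this derivation.
So O(grant_access) holds, i.e. F(¬grant_access). The claim follows.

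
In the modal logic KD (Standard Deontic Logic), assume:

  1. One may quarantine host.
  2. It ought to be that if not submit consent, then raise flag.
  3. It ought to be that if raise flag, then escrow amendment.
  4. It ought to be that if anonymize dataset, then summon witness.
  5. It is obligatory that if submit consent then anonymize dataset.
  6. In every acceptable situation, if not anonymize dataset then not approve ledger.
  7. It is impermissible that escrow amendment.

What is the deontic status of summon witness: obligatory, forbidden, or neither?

F(escrow_amendment) at premise 7 means O(¬escrow_amendment).
Premise 3, O(raise_flag → escrow_amendment), contraposes to O(¬escrow_amendment → ¬raise_flag); with O(¬escrow_amendment) we get O(¬raise_flag).
Premise 2, O(¬submit_consent → raise_flag), contraposes to O(¬raise_flag → submit_consent); with O(¬raise_flag) we get O(submit_consent).
Applying K to premise 5 (O(submit_consent → anonymize_dataset)) and O(submit_consent) yields O(anonymize_dataset).
Applying K to premise 4 (O(anonymize_dataset → summon_witness)) and O(anonymize_dataset) yields O(summon_witness).
Premises 1, 6 do not contribute to this derivation.
Hence summon_witness is obligatory.

Obligatory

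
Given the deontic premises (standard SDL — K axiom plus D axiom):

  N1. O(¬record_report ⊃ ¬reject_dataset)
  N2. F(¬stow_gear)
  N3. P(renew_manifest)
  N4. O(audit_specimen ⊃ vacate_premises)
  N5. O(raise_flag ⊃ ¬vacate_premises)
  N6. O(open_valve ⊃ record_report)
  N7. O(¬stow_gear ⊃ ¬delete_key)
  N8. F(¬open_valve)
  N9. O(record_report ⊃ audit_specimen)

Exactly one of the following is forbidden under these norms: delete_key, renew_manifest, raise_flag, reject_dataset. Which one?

Premise 8, F(¬open_valve), is equivalent to O(open_valve).
With premise 6, O(open_valve ⊃ record_report), the K-axiom yields O(record_report).
Premise 9 is O(record_report ⊃ audit_specimen); since O(record_report), deontic closure gives O(audit_specimen).
From O(audit_specimen) and premise 4, O(audit_specimen ⊃ vacate_premises), we obtain O(vacate_premises).
The contrapositive of premise 5 (O(raise_flag ⊃ ¬vacate_premises)) is O(vacate_premises ⊃ ¬raise_flag), and O(vacate_premises) is already established, so O(¬raise_flag).
So O(¬raise_flag) holds, i.e. raise_flag is forbidden. None of the other listed options is forbidden under the premises.

raise_flag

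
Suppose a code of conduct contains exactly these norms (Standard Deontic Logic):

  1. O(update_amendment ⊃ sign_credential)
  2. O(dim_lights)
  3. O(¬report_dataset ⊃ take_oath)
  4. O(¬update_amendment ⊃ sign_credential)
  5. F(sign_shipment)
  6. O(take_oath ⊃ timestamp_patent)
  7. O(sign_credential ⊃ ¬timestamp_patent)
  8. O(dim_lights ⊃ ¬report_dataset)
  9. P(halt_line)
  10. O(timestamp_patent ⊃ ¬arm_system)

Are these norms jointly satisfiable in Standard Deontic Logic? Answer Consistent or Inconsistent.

Inconsistent

By case analysis on ¬update_amendment: premise 4 gives O(¬update_amendment ⊃ sign_credential) and premise 1 gives O(update_amendment ⊃ sign_credential), so O(sign_credential) either way.
From O(sign_credential) and premise 7, O(sign_credential ⊃ ¬timestamp_patent), we obtain O(¬timestamp_patent).
Premise 6 is O(take_oath ⊃ timestamp_patent); contrapositively O(¬timestamp_patent ⊃ ¬take_oath). Since O(¬timestamp_patent) holds, K gives O(¬take_oath).
The contrapositive of premise 3 (O(¬report_dataset ⊃ take_oath)) is O(¬take_oath ⊃ report_dataset), and O(¬take_oath) is already established, so O(report_dataset).
Premise 8 is O(dim_lights ⊃ ¬report_dataset); contrapositively O(report_dataset ⊃ ¬dim_lights). Since O(report_dataset) holds, K gives O(¬dim_lights).
Yet premise 2 states O(dim_lights).
We now have both O(¬dim_lights) and O(dim_lights) — dim_lights is simultaneously obligatory and forbidden, violating the D-axiom.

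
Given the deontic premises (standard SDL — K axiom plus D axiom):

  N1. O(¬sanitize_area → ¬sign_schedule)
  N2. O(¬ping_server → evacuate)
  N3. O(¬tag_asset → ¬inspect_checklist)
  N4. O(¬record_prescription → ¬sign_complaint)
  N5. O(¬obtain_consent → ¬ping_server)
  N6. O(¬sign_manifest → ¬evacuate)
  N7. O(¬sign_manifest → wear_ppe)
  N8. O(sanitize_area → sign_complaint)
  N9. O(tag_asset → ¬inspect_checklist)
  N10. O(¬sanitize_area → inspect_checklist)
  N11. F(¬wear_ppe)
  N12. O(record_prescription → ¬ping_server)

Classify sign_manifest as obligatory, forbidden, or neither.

Obligatory

By case analysis on ¬tag_asset: premise 3 gives O(¬tag_asset → ¬inspect_checklist) and premise 9 gives O(tag_asset → ¬inspect_checklist), so O(¬inspect_checklist) either way.
The contrapositive of premise 10 (O(¬sanitize_area → inspect_checklist)) is O(¬inspect_checklist → sanitize_area), and O(¬inspect_checklist) is already established, so O(sanitize_area).
Applying K to premise 8 (O(sanitize_area → sign_complaint)) and O(sanitize_area) yields O(sign_complaint).
Premise 4 is O(¬record_prescription → ¬sign_complaint); contrapositively O(sign_complaint → record_prescription). Since O(sign_complaint) holds, K gives O(record_prescription).
From O(record_prescription) and premise 12, O(record_prescription → ¬ping_server), we obtain O(¬ping_server).
With premise 2, O(¬ping_server → evacuate), the K-axiom yields O(evacuate).
The contrapositive of premise 6 (O(¬sign_manifest → ¬evacuate)) is O(evacuate → sign_manifest), and O(evacuate) is already established, so O(sign_manifest).
Premises 1, 5, 7, 11 do not contribute to this derivation.
Hence sign_manifest is obligatory.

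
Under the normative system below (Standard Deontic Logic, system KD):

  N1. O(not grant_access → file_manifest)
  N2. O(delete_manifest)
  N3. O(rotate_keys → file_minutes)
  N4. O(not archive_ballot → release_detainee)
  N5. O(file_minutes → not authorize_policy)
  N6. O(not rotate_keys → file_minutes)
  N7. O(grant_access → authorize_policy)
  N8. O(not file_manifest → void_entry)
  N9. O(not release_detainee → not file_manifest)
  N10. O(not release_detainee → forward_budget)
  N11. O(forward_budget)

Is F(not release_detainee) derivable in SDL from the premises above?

Yes

By case analysis on rotate_keys: premise 3 gives O(rotate_keys → file_minutes) and premise 6 gives O(not rotate_keys → file_minutes), so O(file_minutes) either way.
With premise 5, O(file_minutes → not authorize_policy), the K-axiom yields O(not authorize_policy).
Premise 7, O(grant_access → authorize_policy), contraposes to O(not authorize_policy → not grant_access); with O(not authorize_policy) we get O(not grant_access).
With premise 1, O(not grant_access → file_manifest), the K-axiom yields O(file_manifest).
The contrapositive of premise 9 (O(not release_detainee → not file_manifest)) is O(file_manifest → release_detainee), and O(file_manifest) is already established, so O(release_detainee).
Premises 2, 4, 8, 10, 11 do not contribute to this derivation.
So O(release_detainee) holds, i.e. F(not release_detainee). The claim follows.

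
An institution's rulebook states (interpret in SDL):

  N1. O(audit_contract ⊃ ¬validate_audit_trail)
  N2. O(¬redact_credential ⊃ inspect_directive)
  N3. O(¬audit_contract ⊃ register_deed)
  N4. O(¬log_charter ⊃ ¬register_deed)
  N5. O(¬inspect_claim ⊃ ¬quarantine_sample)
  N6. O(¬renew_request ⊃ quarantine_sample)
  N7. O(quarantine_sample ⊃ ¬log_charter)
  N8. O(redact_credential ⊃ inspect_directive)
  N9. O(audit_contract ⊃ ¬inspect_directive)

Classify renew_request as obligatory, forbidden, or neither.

Obligatory

By case analysis on ¬redact_credential: premise 2 gives O(¬redact_credential ⊃ inspect_directive) and premise 8 gives O(redact_credential ⊃ inspect_directive), so O(inspect_directive) either way.
The contrapositive of premise 9 (O(audit_contract ⊃ ¬inspect_directive)) is O(inspect_directive ⊃ ¬audit_contract), and O(inspect_directive) is already established, so O(¬audit_contract).
Applying K to premise 3 (O(¬audit_contract ⊃ register_deed)) and O(¬audit_contract) yields O(register_deed).
Premise 4, O(¬log_charter ⊃ ¬register_deed), contraposes to O(register_deed ⊃ log_charter); with O(register_deed) we get O(log_charter).
Premise 7 is O(quarantine_sample ⊃ ¬log_charter); contrapositively O(log_charter ⊃ ¬quarantine_sample). Since O(log_charter) holds, K gives O(¬quarantine_sample).
Premise 6, O(¬renew_request ⊃ quarantine_sample), contraposes to O(¬quarantine_sample ⊃ renew_request); with O(¬quarantine_sample) we get O(renew_request).
Premises 1, 5 do not contribute to this derivation.
Hence renew_request is obligatory.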